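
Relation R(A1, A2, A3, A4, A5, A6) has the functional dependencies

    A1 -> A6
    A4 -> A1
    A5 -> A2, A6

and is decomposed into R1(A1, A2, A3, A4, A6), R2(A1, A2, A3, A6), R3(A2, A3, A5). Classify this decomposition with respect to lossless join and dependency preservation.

lossy and not dependency-preserving

Lossless test (chase): applying each FD to every pair of rows produces no changes in the tableau, so no row becomes fully distinguished — the join is lossy.
Dependency preservation: the restricted closure of {A5} across the fragments never reaches {A2, A6}, so A5 → A2, A6 cannot be enforced without a join — not preserved.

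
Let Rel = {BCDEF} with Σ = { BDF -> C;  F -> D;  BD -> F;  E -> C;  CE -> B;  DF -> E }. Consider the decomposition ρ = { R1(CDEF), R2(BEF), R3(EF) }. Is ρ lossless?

Chase test. Columns are BCDEF; row i has aⱼ where attribute j ∈ Ri, else bᵢⱼ.
Initial tableau (one row per fragment):
  row 1: b11 a2 a3 a4 a5
  row 2: a1 b22 b23 a4 a5
  row 3: b31 b32 b33 a4 a5
Rows 1 and 2 agree on F; apply F→D and equate their D entries.
Rows 1 and 3 agree on F; apply F→D and equate their D entries.
Rows 1 and 2 agree on E; apply E→C and equate their C entries.
Rows 1 and 3 agree on E; apply E→C and equate their C entries.
Rows 1 and 2 agree on CE; apply CE→B and equate their B entries.
Rows 1 and 3 agree on CE; apply CE→B and equate their B entries.
Row 1 is now all distinguished symbols — the join is lossless.

Yes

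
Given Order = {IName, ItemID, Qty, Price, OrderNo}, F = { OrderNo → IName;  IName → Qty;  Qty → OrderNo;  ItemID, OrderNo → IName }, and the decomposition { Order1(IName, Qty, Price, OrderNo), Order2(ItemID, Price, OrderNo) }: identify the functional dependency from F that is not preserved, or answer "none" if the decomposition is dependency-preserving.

OrderNo → IName lies within Order1.
IName → Qty lies within Order1.
Qty → OrderNo lies within Order1.
ItemID, OrderNo → IName: restricted closure across fragments reaches IName.
Every dependency is enforceable on the fragments, so the decomposition is dependency-preserving.

none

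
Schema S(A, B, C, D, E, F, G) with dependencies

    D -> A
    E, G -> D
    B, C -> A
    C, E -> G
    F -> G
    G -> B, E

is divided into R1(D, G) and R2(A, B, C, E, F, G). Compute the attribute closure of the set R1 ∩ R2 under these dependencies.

R1 ∩ R2 = {G}.
G → B, E applies, adding B, E
E, G → D applies, adding D
D → A applies, adding A
Closure: {A, B, D, E, G}.

A, B, D, E, G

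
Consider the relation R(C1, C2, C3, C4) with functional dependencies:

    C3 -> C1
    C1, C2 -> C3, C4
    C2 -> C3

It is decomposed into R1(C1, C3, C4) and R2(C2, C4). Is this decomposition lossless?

Common attributes: R1 ∩ R2 = {C4}.
No dependency enlarges {C4}, so (C4)⁺ = {C4}.
The closure contains neither all of R1 = {C1, C3, C4} nor all of R2 = {C2, C4}, so the common attributes are not a superkey of either fragment. The join is lossy.

No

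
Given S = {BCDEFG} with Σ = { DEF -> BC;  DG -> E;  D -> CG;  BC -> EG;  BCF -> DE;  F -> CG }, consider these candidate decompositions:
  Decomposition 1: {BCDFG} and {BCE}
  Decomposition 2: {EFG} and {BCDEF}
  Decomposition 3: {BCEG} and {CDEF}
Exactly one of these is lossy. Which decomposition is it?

Decomposition 3

Decomposition 1: common = {BC}, closure = {BCEG} → lossless.
Decomposition 2: common = {EF}, closure = {CEFG} → lossless.
Decomposition 3: common = {CE}, closure = {CE} → lossy.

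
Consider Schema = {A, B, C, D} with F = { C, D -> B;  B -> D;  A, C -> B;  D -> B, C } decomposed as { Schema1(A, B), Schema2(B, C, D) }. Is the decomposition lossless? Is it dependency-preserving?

Lossless test: (B)⁺ = {B, C, D}, which contains all of one fragment — lossless.
Dependency preservation: the restricted closure of {A, C} across the fragments never reaches {B}, so A, C → B cannot be enforced without a join — not preserved.

lossless but not dependency-preserving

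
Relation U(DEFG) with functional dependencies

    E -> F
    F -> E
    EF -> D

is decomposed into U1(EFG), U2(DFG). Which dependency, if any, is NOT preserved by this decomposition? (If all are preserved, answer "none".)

none

E → F lies within U1.
F → E lies within U1.
EF → D: restricted closure across fragments reaches D.
Every dependency is enforceable on the fragments, so the decomposition is dependency-preserving.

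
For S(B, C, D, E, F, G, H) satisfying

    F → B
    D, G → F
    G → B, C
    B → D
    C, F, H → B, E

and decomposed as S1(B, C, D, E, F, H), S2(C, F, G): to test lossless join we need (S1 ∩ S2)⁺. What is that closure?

B, C, D, F

S1 ∩ S2 = {C, F}.
F → B applies, adding B
B → D applies, adding D
Closure: {B, C, D, F}.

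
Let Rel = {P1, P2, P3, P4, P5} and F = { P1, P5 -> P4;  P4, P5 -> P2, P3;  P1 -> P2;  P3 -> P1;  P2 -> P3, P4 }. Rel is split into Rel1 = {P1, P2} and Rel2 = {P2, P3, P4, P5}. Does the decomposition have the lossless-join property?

Yes

Common attributes: Rel1 ∩ Rel2 = {P2}.
Closure of {P2}: P2 → P3, P4 applies, adding P3, P4; P3 → P1 applies, adding P1. So (P2)⁺ = {P1, P2, P3, P4}.
This closure contains every attribute of Rel1, so Rel1 ∩ Rel2 → Rel1. The join is lossless.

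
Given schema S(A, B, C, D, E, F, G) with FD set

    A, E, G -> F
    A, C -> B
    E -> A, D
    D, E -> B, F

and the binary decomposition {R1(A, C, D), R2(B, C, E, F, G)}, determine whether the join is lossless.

No

Common attributes: R1 ∩ R2 = {C}.
No dependency enlarges {C}, so (C)⁺ = {C}.
The closure contains neither all of R1 = {A, C, D} nor all of R2 = {B, C, E, F, G}, so the common attributes are not a superkey of either fragment. The join is lossy.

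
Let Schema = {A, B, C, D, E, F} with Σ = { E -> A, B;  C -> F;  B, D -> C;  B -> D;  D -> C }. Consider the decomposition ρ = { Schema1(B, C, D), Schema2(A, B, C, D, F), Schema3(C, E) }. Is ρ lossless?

No

Chase test. Columns are A, B, C, D, E, F; row i has aⱼ where attribute j ∈ Schemai, else bᵢⱼ.
Initial tableau (one row per fragment):
  row 1: b11 a2 a3 a4 b15 b16
  row 2: a1 a2 a3 a4 b25 a6
  row 3: b31 b32 a3 b34 a5 b36
Rows 1 and 2 agree on C; apply C→F and equate their F entries.
Rows 1 and 3 agree on C; apply C→F and equate their F entries.
No row becomes fully distinguished — the join is lossy.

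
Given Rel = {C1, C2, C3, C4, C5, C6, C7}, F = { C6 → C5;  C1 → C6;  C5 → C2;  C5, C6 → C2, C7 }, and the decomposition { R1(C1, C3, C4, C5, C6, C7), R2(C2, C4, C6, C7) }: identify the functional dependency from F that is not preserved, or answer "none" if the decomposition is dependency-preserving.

C5 → C2

Check C5 → C2: no single fragment contains all of {C2, C5}, and the restricted closure of {C5} across the fragments never reaches {C2}.
C6 → C5 is preserved.
C1 → C6 is preserved.
C5, C6 → C2, C7 is preserved.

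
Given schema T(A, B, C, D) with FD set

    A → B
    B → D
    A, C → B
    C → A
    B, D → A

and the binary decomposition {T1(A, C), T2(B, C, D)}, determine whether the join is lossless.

Common attributes: T1 ∩ T2 = {C}.
Closure of {C}: C → A applies, adding A; A → B applies, adding B; B → D applies, adding D. So (C)⁺ = {A, B, C, D}.
This closure contains every attribute of T1, so T1 ∩ T2 → T1. The join is lossless.

Yes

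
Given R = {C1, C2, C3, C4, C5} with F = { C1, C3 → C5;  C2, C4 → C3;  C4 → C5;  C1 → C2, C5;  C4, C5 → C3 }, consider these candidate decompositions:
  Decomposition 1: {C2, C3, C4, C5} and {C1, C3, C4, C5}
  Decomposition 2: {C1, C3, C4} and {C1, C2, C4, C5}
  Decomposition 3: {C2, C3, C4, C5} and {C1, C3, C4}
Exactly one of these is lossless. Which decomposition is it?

Decomposition 2

Decomposition 1: common = {C3, C4, C5}, closure = {C3, C4, C5} → lossy.
Decomposition 2: common = {C1, C4}, closure = {C1, C2, C3, C4, C5} → lossless.
Decomposition 3: common = {C3, C4}, closure = {C3, C4, C5} → lossy.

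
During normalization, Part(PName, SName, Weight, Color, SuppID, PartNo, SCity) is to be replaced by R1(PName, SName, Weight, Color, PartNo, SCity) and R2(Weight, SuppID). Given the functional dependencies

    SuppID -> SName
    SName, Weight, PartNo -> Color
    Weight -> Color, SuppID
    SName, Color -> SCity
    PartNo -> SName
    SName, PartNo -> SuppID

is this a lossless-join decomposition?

Common attributes: R1 ∩ R2 = {Weight}.
Closure of {Weight}: Weight → Color, SuppID applies, adding Color, SuppID; SuppID → SName applies, adding SName; SName, Color → SCity applies, adding SCity. So (Weight)⁺ = {SName, Weight, Color, SuppID, SCity}.
This closure contains every attribute of R2, so R1 ∩ R2 → R2. The join is lossless.

Yes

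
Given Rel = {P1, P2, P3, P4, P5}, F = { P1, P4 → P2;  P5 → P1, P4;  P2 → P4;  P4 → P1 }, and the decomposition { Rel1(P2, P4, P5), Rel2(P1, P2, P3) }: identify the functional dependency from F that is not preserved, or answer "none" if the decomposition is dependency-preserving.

P1, P4 → P2: restricted closure across fragments reaches P2.
P5 → P1, P4: restricted closure across fragments reaches P1, P4.
P2 → P4 lies within Rel1.
P4 → P1: restricted closure across fragments reaches P1.
Every dependency is enforceable on the fragments, so the decomposition is dependency-preserving.

none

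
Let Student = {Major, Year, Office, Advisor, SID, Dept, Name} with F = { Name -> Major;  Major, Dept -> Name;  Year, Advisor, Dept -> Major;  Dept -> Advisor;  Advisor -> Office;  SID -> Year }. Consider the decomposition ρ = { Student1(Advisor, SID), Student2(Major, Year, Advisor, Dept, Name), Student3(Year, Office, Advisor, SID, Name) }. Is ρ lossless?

No

Chase test. Columns are Major, Year, Office, Advisor, SID, Dept, Name; row i has aⱼ where attribute j ∈ Studenti, else bᵢⱼ.
Initial tableau (one row per fragment):
  row 1: b11 b12 b13 a4 a5 b16 b17
  row 2: a1 a2 b23 a4 b25 a6 a7
  row 3: b31 a2 a3 a4 a5 b36 a7
Rows 2 and 3 agree on Name; apply Name→Major and equate their Major entries.
Rows 1 and 2 agree on Advisor; apply Advisor→Office and equate their Office entries.
Rows 1 and 3 agree on Advisor; apply Advisor→Office and equate their Office entries.
Rows 1 and 3 agree on SID; apply SID→Year and equate their Year entries.
No row becomes fully distinguished — the join is lossy.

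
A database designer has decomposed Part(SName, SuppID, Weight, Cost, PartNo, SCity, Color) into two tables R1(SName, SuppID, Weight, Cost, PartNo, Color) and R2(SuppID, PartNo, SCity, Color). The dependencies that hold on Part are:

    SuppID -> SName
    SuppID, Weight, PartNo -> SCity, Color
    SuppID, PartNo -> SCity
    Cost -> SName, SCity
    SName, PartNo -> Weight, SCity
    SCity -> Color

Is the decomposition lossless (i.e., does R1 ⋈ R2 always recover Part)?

Common attributes: R1 ∩ R2 = {SuppID, PartNo, Color}.
Closure of {SuppID, PartNo, Color}: SuppID → SName applies, adding SName; SuppID, PartNo → SCity applies, adding SCity; SName, PartNo → Weight, SCity applies, adding Weight. So (SuppID, PartNo, Color)⁺ = {SName, SuppID, Weight, PartNo, SCity, Color}.
This closure contains every attribute of R2, so R1 ∩ R2 → R2. The join is lossless.

Yes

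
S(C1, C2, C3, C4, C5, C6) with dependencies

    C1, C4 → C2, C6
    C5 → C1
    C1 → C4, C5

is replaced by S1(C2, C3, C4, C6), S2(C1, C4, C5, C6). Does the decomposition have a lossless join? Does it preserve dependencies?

lossy and not dependency-preserving

Lossless test: (C4, C6)⁺ = {C4, C6}, which is a superkey of neither fragment — lossy.
Dependency preservation: the restricted closure of {C1, C4} across the fragments never reaches {C2, C6}, so C1, C4 → C2, C6 cannot be enforced without a join — not preserved.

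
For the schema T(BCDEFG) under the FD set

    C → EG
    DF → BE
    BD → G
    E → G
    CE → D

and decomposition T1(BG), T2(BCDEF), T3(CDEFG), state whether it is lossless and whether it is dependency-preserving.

lossless but not dependency-preserving

Lossless test (chase): Rows 2 and 3 agree on C; apply C→EG and equate their EG entries. Rows 2 and 3 agree on DF; apply DF→BE and equate their BE entries. Row 2 is now all distinguished symbols — the join is lossless.
Dependency preservation: the restricted closure of {BD} across the fragments never reaches {G}, so BD → G cannot be enforced without a join — not preserved.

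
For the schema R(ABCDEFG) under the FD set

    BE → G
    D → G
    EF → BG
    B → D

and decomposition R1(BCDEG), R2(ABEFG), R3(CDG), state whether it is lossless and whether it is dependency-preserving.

lossy but dependency-preserving

Lossless test (chase): Rows 1 and 2 agree on B; apply B→D and equate their D entries. No row becomes fully distinguished — the join is lossy.
Dependency preservation: every FD's attributes lie within a single fragment, so each can be enforced locally — preserved.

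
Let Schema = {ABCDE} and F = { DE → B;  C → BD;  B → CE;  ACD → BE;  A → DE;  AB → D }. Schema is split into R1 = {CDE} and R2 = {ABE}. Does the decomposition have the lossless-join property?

Common attributes: R1 ∩ R2 = {E}.
No dependency enlarges {E}, so (E)⁺ = {E}.
The closure contains neither all of R1 = {CDE} nor all of R2 = {ABE}, so the common attributes are not a superkey of either fragment. The join is lossy.

No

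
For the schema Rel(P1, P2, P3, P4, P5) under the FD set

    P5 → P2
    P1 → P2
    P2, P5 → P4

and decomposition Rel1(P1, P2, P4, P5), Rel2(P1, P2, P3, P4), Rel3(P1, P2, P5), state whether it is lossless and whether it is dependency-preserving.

lossy but dependency-preserving

Lossless test (chase): Rows 1 and 3 agree on P2, P5; apply P2, P5→P4 and equate their P4 entries. No row becomes fully distinguished — the join is lossy.
Dependency preservation: every FD's attributes lie within a single fragment, so each can be enforced locally — preserved.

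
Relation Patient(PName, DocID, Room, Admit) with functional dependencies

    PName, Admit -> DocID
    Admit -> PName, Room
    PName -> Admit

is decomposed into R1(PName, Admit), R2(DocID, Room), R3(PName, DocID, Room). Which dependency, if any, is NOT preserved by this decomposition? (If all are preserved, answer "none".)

PName, Admit → DocID: restricted closure across fragments reaches DocID.
Admit → PName, Room: restricted closure across fragments reaches PName, Room.
PName → Admit lies within R1.
Every dependency is enforceable on the fragments, so the decomposition is dependency-preserving.

none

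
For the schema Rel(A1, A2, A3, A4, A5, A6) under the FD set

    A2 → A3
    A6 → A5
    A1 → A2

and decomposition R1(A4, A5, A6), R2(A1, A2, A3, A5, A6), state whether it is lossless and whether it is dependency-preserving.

lossy but dependency-preserving

Lossless test: (A5, A6)⁺ = {A5, A6}, which is a superkey of neither fragment — lossy.
Dependency preservation: every FD's attributes lie within a single fragment, so each can be enforced locally — preserved.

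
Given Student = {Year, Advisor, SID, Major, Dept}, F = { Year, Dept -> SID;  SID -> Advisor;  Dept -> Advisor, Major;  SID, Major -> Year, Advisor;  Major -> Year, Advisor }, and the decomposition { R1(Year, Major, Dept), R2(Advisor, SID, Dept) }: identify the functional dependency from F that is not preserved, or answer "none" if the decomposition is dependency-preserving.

Major -> Year, Advisor

Check Major → Year, Advisor: no single fragment contains all of {Year, Advisor, Major}, and the restricted closure of {Major} across the fragments never reaches {Year, Advisor}.
Year, Dept → SID is preserved.
SID → Advisor is preserved.
Dept → Advisor, Major is preserved.
SID, Major → Year, Advisor is preserved.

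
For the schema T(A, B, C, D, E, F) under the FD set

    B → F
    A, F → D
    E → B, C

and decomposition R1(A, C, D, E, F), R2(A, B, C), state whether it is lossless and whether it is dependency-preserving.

Lossless test: (A, C)⁺ = {A, C}, which is a superkey of neither fragment — lossy.
Dependency preservation: the restricted closure of {B} across the fragments never reaches {F}, so B → F cannot be enforced without a join — not preserved.

lossy and not dependency-preserving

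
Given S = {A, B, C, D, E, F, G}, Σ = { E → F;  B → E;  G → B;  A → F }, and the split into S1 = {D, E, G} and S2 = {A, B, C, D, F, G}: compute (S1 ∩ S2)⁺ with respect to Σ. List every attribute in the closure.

B, D, E, F, G

S1 ∩ S2 = {D, G}.
G → B applies, adding B
B → E applies, adding E
E → F applies, adding F
Closure: {B, D, E, F, G}.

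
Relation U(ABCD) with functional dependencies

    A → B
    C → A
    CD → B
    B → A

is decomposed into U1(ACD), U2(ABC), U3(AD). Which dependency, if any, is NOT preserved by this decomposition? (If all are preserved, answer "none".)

A → B lies within U2.
C → A lies within U1.
CD → B: restricted closure across fragments reaches B.
B → A lies within U2.
Every dependency is enforceable on the fragments, so the decomposition is dependency-preserving.

none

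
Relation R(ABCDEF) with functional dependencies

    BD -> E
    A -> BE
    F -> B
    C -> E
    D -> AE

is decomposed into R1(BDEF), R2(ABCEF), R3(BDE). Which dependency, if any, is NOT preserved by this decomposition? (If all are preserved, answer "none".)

Check D → AE: no single fragment contains all of {ADE}, and the restricted closure of {D} across the fragments never reaches {AE}.
BD → E is preserved.
A → BE is preserved.
F → B is preserved.
C → E is preserved.

D -> AE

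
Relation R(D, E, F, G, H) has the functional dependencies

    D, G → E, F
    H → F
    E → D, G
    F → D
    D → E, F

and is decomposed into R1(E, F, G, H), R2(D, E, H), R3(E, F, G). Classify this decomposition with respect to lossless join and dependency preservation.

Lossless test (chase): Rows 1 and 2 agree on H; apply H→F and equate their F entries. Rows 1 and 2 agree on E; apply E→D, G and equate their D, G entries. Rows 1 and 3 agree on E; apply E→D, G and equate their D, G entries. Row 1 is now all distinguished symbols — the join is lossless.
Dependency preservation: D, G → E, F; E → D, G; F → D; D → E, F are not contained in any single fragment, but the restricted closure of each left-hand side across the fragments still reaches the right-hand side; the remaining FDs each lie inside some fragment. All dependencies are preserved.

lossless and dependency-preserving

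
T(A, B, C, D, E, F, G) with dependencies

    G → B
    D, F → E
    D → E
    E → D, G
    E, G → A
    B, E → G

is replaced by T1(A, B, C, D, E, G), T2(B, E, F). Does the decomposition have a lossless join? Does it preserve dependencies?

lossy but dependency-preserving

Lossless test: (B, E)⁺ = {A, B, D, E, G}, which is a superkey of neither fragment — lossy.
Dependency preservation: D, F → E is not contained in any single fragment, but the restricted closure of its left-hand side across the fragments still reaches the right-hand side; the remaining FDs each lie inside some fragment. All dependencies are preserved.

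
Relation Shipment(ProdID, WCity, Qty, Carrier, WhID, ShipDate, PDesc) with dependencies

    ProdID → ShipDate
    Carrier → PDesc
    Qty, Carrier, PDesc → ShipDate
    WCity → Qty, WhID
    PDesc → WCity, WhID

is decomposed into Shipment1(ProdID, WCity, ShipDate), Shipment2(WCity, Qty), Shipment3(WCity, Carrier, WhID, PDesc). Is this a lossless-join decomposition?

Chase test. Columns are ProdID, WCity, Qty, Carrier, WhID, ShipDate, PDesc; row i has aⱼ where attribute j ∈ Shipmenti, else bᵢⱼ.
Initial tableau (one row per fragment):
  row 1: a1 a2 b13 b14 b15 a6 b17
  row 2: b21 a2 a3 b24 b25 b26 b27
  row 3: b31 a2 b33 a4 a5 b36 a7
Rows 1 and 2 agree on WCity; apply WCity→Qty, WhID and equate their Qty, WhID entries.
Rows 1 and 3 agree on WCity; apply WCity→Qty, WhID and equate their Qty, WhID entries.
No row becomes fully distinguished — the join is lossy.

No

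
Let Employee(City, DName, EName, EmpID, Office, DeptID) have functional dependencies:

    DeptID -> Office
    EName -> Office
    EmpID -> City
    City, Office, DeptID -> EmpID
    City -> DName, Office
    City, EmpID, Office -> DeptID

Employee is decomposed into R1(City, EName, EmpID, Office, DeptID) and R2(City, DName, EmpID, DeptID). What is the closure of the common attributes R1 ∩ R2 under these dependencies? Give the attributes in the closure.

City, DName, EmpID, Office, DeptID

R1 ∩ R2 = {City, EmpID, DeptID}.
DeptID → Office applies, adding Office
City → DName, Office applies, adding DName
Closure: {City, DName, EmpID, Office, DeptID}.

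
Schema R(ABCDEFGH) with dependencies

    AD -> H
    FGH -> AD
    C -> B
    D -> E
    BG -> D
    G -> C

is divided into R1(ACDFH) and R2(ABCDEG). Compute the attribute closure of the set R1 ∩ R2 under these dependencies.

R1 ∩ R2 = {ACD}.
AD → H applies, adding H
C → B applies, adding B
D → E applies, adding E
Closure: {ABCDEH}.

ABCDEH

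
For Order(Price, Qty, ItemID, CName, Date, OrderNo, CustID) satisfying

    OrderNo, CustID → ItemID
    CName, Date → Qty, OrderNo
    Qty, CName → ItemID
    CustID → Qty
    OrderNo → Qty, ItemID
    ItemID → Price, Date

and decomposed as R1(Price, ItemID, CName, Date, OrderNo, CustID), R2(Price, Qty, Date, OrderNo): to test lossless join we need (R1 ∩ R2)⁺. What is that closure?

R1 ∩ R2 = {Price, Date, OrderNo}.
OrderNo → Qty, ItemID applies, adding Qty, ItemID
Closure: {Price, Qty, ItemID, Date, OrderNo}.

Price, Qty, ItemID, Date, OrderNo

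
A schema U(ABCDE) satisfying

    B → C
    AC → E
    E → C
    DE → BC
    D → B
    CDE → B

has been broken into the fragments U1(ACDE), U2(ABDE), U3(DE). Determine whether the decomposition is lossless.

Chase test. Columns are ABCDE; row i has aⱼ where attribute j ∈ Ui, else bᵢⱼ.
Initial tableau (one row per fragment):
  row 1: a1 b12 a3 a4 a5
  row 2: a1 a2 b23 a4 a5
  row 3: b31 b32 b33 a4 a5
Rows 1 and 2 agree on E; apply E→C and equate their C entries.
Rows 1 and 3 agree on E; apply E→C and equate their C entries.
Rows 1 and 2 agree on DE; apply DE→BC and equate their BC entries.
Rows 1 and 3 agree on DE; apply DE→BC and equate their BC entries.
Row 1 is now all distinguished symbols — the join is lossless.

Yes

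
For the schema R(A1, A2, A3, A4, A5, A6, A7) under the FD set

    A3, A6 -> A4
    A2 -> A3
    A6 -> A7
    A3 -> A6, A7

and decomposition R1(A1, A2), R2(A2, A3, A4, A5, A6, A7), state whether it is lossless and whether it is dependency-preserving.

lossy but dependency-preserving

Lossless test: (A2)⁺ = {A2, A3, A4, A6, A7}, which is a superkey of neither fragment — lossy.
Dependency preservation: every FD's attributes lie within a single fragment, so each can be enforced locally — preserved.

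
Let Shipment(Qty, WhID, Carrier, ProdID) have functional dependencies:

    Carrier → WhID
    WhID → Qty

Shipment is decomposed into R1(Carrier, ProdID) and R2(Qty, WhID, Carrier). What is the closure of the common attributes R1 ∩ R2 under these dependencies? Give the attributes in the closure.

Qty, WhID, Carrier

R1 ∩ R2 = {Carrier}.
Carrier → WhID applies, adding WhID
WhID → Qty applies, adding Qty
Closure: {Qty, WhID, Carrier}.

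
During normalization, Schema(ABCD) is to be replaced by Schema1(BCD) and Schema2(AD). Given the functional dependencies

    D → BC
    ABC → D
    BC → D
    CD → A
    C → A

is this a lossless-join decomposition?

Common attributes: Schema1 ∩ Schema2 = {D}.
Closure of {D}: D → BC applies, adding BC; CD → A applies, adding A. So (D)⁺ = {ABCD}.
This closure contains every attribute of Schema1, so Schema1 ∩ Schema2 → Schema1. The join is lossless.

Yes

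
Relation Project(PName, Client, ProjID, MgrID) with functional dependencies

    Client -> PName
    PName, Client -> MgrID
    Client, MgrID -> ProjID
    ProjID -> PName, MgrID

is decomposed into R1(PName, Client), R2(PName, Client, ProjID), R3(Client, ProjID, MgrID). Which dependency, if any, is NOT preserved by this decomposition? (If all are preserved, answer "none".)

Client → PName lies within R1.
PName, Client → MgrID: restricted closure across fragments reaches MgrID.
Client, MgrID → ProjID lies within R3.
ProjID → PName, MgrID: restricted closure across fragments reaches PName, MgrID.
Every dependency is enforceable on the fragments, so the decomposition is dependency-preserving.

none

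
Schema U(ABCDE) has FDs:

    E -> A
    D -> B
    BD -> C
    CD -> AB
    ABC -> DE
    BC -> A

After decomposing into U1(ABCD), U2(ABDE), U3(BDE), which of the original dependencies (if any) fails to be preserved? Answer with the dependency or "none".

none

E → A lies within U2.
D → B lies within U1.
BD → C lies within U1.
CD → AB lies within U1.
ABC → DE: restricted closure across fragments reaches DE.
BC → A lies within U1.
Every dependency is enforceable on the fragments, so the decomposition is dependency-preserving.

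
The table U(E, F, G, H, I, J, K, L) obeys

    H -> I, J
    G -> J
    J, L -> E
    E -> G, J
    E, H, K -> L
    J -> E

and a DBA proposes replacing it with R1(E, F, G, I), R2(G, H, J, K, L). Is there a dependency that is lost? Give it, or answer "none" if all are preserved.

Check H → I, J: no single fragment contains all of {H, I, J}, and the restricted closure of {H} across the fragments never reaches {I, J}.
G → J is preserved.
J, L → E is preserved.
E → G, J is preserved.
E, H, K → L is preserved.
J → E is preserved.

H -> I, J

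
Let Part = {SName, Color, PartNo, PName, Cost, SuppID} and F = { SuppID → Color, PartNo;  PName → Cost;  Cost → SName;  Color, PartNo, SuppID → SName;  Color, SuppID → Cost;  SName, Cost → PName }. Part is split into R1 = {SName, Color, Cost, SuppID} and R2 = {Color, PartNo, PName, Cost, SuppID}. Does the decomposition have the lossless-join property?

Common attributes: R1 ∩ R2 = {Color, Cost, SuppID}.
Closure of {Color, Cost, SuppID}: SuppID → Color, PartNo applies, adding PartNo; Cost → SName applies, adding SName; SName, Cost → PName applies, adding PName. So (Color, Cost, SuppID)⁺ = {SName, Color, PartNo, PName, Cost, SuppID}.
This closure contains every attribute of R1, so R1 ∩ R2 → R1. The join is lossless.

Yes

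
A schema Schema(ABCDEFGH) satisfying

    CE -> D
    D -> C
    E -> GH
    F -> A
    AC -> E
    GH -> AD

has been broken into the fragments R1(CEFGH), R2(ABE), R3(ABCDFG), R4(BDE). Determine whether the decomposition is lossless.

Yes

Chase test. Columns are ABCDEFGH; row i has aⱼ where attribute j ∈ Ri, else bᵢⱼ.
Initial tableau (one row per fragment):
  row 1: b11 b12 a3 b14 a5 a6 a7 a8
  row 2: a1 a2 b23 b24 a5 b26 b27 b28
  row 3: a1 a2 a3 a4 b35 a6 a7 b38
  row 4: b41 a2 b43 a4 a5 b46 b47 b48
Rows 3 and 4 agree on D; apply D→C and equate their C entries.
Rows 1 and 2 agree on E; apply E→GH and equate their GH entries.
Rows 1 and 4 agree on E; apply E→GH and equate their GH entries.
Rows 1 and 3 agree on F; apply F→A and equate their A entries.
Rows 1 and 3 agree on AC; apply AC→E and equate their E entries.
Rows 1 and 2 agree on GH; apply GH→AD and equate their AD entries.
Rows 1 and 4 agree on GH; apply GH→AD and equate their AD entries.
Rows 1 and 2 agree on D; apply D→C and equate their C entries.
Rows 1 and 3 agree on E; apply E→GH and equate their GH entries.
Row 3 is now all distinguished symbols — the join is lossless.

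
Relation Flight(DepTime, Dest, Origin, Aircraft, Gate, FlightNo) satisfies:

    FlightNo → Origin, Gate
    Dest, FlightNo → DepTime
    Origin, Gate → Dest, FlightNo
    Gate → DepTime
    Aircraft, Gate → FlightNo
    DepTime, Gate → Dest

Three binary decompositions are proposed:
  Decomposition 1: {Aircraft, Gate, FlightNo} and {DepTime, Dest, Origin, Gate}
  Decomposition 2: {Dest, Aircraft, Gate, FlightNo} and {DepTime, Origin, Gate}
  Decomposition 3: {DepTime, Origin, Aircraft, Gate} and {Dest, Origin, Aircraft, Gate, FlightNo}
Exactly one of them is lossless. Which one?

Decomposition 1: common = {Gate}, closure = {DepTime, Dest, Gate} → lossy.
Decomposition 2: common = {Gate}, closure = {DepTime, Dest, Gate} → lossy.
Decomposition 3: common = {Origin, Aircraft, Gate}, closure = {DepTime, Dest, Origin, Aircraft, Gate, FlightNo} → lossless.

Decomposition 3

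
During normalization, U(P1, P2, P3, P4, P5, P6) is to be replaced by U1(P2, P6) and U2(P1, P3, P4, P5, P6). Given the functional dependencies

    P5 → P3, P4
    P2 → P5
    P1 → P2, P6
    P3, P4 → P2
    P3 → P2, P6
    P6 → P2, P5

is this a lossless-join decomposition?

Common attributes: U1 ∩ U2 = {P6}.
Closure of {P6}: P6 → P2, P5 applies, adding P2, P5; P5 → P3, P4 applies, adding P3, P4. So (P6)⁺ = {P2, P3, P4, P5, P6}.
This closure contains every attribute of U1, so U1 ∩ U2 → U1. The join is lossless.

Yes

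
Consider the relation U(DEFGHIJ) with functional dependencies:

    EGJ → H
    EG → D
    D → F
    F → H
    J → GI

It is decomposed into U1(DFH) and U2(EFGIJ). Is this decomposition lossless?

No

Common attributes: U1 ∩ U2 = {F}.
Closure of {F}: F → H applies, adding H. So (F)⁺ = {FH}.
The closure contains neither all of U1 = {DFH} nor all of U2 = {EFGIJ}, so the common attributes are not a superkey of either fragment. The join is lossy.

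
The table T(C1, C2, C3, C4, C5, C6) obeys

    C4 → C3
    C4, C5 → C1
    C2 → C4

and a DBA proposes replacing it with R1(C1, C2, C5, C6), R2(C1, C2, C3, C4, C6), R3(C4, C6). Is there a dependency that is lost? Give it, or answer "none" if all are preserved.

C4, C5 → C1

Check C4, C5 → C1: no single fragment contains all of {C1, C4, C5}, and the restricted closure of {C4, C5} across the fragments never reaches {C1}.
C4 → C3 is preserved.
C2 → C4 is preserved.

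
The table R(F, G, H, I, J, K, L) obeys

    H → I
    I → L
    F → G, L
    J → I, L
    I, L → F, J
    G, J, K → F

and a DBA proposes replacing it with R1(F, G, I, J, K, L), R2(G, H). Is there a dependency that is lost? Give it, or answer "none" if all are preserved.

H → I

Check H → I: no single fragment contains all of {H, I}, and the restricted closure of {H} across the fragments never reaches {I}.
I → L is preserved.
F → G, L is preserved.
J → I, L is preserved.
I, L → F, J is preserved.
G, J, K → F is preserved.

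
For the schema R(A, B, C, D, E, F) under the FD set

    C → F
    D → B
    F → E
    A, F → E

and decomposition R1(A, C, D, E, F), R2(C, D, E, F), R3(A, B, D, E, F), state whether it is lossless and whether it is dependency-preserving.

Lossless test (chase): Rows 1 and 2 agree on D; apply D→B and equate their B entries. Rows 1 and 3 agree on D; apply D→B and equate their B entries. Row 1 is now all distinguished symbols — the join is lossless.
Dependency preservation: every FD's attributes lie within a single fragment, so each can be enforced locally — preserved.

lossless and dependency-preserving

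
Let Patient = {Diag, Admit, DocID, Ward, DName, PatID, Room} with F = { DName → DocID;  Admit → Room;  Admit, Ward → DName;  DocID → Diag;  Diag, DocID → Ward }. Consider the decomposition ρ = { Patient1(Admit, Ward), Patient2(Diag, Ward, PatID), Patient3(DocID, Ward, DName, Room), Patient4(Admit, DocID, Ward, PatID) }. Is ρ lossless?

Chase test. Columns are Diag, Admit, DocID, Ward, DName, PatID, Room; row i has aⱼ where attribute j ∈ Patienti, else bᵢⱼ.
Initial tableau (one row per fragment):
  row 1: b11 a2 b13 a4 b15 b16 b17
  row 2: a1 b22 b23 a4 b25 a6 b27
  row 3: b31 b32 a3 a4 a5 b36 a7
  row 4: b41 a2 a3 a4 b45 a6 b47
Rows 1 and 4 agree on Admit; apply Admit→Room and equate their Room entries.
Rows 1 and 4 agree on Admit, Ward; apply Admit, Ward→DName and equate their DName entries.
Rows 3 and 4 agree on DocID; apply DocID→Diag and equate their Diag entries.
Rows 1 and 4 agree on DName; apply DName→DocID and equate their DocID entries.
Rows 1 and 3 agree on DocID; apply DocID→Diag and equate their Diag entries.
No row becomes fully distinguished — the join is lossy.

No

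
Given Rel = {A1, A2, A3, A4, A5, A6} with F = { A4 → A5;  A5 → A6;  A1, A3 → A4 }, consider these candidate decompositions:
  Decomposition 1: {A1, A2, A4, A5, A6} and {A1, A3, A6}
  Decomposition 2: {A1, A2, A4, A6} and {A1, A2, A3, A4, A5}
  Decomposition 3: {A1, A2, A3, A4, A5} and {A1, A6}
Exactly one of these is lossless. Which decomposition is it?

Decomposition 2

Decomposition 1: common = {A1, A6}, closure = {A1, A6} → lossy.
Decomposition 2: common = {A1, A2, A4}, closure = {A1, A2, A4, A5, A6} → lossless.
Decomposition 3: common = {A1}, closure = {A1} → lossy.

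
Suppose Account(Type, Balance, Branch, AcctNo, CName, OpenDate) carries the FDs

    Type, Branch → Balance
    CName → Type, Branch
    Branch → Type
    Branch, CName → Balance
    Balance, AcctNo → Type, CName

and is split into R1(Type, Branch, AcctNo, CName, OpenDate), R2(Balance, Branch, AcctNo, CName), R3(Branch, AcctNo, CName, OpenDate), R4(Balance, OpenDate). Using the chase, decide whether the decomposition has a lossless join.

Chase test. Columns are Type, Balance, Branch, AcctNo, CName, OpenDate; row i has aⱼ where attribute j ∈ Ri, else bᵢⱼ.
Initial tableau (one row per fragment):
  row 1: a1 b12 a3 a4 a5 a6
  row 2: b21 a2 a3 a4 a5 b26
  row 3: b31 b32 a3 a4 a5 a6
  row 4: b41 a2 b43 b44 b45 a6
Rows 1 and 2 agree on CName; apply CName→Type, Branch and equate their Type, Branch entries.
Rows 1 and 3 agree on CName; apply CName→Type, Branch and equate their Type, Branch entries.
Rows 1 and 2 agree on Branch, CName; apply Branch, CName→Balance and equate their Balance entries.
Rows 1 and 3 agree on Branch, CName; apply Branch, CName→Balance and equate their Balance entries.
Row 1 is now all distinguished symbols — the join is lossless.

Yes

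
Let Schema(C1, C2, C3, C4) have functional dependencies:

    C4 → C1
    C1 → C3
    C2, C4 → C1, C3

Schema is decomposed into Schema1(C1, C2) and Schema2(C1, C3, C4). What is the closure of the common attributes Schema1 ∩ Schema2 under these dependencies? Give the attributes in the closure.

C1, C3

Schema1 ∩ Schema2 = {C1}.
C1 → C3 applies, adding C3
Closure: {C1, C3}.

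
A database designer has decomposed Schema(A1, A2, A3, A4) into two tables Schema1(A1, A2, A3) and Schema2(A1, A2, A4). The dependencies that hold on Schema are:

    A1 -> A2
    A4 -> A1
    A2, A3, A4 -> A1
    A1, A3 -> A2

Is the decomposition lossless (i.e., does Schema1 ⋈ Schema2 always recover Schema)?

Common attributes: Schema1 ∩ Schema2 = {A1, A2}.
No dependency enlarges {A1, A2}, so (A1, A2)⁺ = {A1, A2}.
The closure contains neither all of Schema1 = {A1, A2, A3} nor all of Schema2 = {A1, A2, A4}, so the common attributes are not a superkey of either fragment. The join is lossy.

No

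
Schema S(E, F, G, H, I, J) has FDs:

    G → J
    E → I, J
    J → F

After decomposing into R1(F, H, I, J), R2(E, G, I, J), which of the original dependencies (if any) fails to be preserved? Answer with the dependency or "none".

none

G → J lies within R2.
E → I, J lies within R2.
J → F lies within R1.
Every dependency is enforceable on the fragments, so the decomposition is dependency-preserving.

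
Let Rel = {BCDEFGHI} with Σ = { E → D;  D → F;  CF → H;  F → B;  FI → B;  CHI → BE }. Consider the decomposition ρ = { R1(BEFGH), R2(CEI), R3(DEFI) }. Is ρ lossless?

Chase test. Columns are BCDEFGHI; row i has aⱼ where attribute j ∈ Ri, else bᵢⱼ.
Initial tableau (one row per fragment):
  row 1: a1 b12 b13 a4 a5 a6 a7 b18
  row 2: b21 a2 b23 a4 b25 b26 b27 a8
  row 3: b31 b32 a3 a4 a5 b36 b37 a8
Rows 1 and 2 agree on E; apply E→D and equate their D entries.
Rows 1 and 3 agree on E; apply E→D and equate their D entries.
Rows 1 and 2 agree on D; apply D→F and equate their F entries.
Rows 1 and 2 agree on F; apply F→B and equate their B entries.
Rows 1 and 3 agree on F; apply F→B and equate their B entries.
No row becomes fully distinguished — the join is lossy.

No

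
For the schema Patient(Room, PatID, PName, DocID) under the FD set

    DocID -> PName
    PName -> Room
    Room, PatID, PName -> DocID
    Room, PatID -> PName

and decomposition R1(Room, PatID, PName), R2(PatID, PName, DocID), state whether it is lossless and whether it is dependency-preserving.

lossless and dependency-preserving

Lossless test: (PatID, PName)⁺ = {Room, PatID, PName, DocID}, which contains all of one fragment — lossless.
Dependency preservation: Room, PatID, PName → DocID is not contained in any single fragment, but the restricted closure of its left-hand side across the fragments still reaches the right-hand side; the remaining FDs each lie inside some fragment. All dependencies are preserved.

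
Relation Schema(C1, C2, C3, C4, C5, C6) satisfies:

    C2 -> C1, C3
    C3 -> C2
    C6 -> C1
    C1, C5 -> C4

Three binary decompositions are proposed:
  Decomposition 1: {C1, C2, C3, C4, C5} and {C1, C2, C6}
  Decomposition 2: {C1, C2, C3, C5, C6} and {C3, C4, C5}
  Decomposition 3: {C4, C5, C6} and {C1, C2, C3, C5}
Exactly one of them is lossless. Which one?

Decomposition 2

Decomposition 1: common = {C1, C2}, closure = {C1, C2, C3} → lossy.
Decomposition 2: common = {C3, C5}, closure = {C1, C2, C3, C4, C5} → lossless.
Decomposition 3: common = {C5}, closure = {C5} → lossy.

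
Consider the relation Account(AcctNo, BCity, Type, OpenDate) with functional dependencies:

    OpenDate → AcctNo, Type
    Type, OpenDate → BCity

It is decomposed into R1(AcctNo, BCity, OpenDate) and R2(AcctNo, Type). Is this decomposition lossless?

No

Common attributes: R1 ∩ R2 = {AcctNo}.
No dependency enlarges {AcctNo}, so (AcctNo)⁺ = {AcctNo}.
The closure contains neither all of R1 = {AcctNo, BCity, OpenDate} nor all of R2 = {AcctNo, Type}, so the common attributes are not a superkey of either fragment. The join is lossy.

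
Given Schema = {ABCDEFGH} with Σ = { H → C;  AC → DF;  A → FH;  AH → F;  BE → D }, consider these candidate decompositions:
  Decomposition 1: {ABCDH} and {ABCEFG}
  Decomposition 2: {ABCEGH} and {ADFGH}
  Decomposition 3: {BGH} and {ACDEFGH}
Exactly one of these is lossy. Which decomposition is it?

Decomposition 1: common = {ABC}, closure = {ABCDFH} → lossless.
Decomposition 2: common = {AGH}, closure = {ACDFGH} → lossless.
Decomposition 3: common = {GH}, closure = {CGH} → lossy.

Decomposition 3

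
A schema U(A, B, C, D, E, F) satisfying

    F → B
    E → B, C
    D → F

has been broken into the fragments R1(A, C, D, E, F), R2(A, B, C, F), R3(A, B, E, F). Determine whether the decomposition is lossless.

Yes

Chase test. Columns are A, B, C, D, E, F; row i has aⱼ where attribute j ∈ Ri, else bᵢⱼ.
Initial tableau (one row per fragment):
  row 1: a1 b12 a3 a4 a5 a6
  row 2: a1 a2 a3 b24 b25 a6
  row 3: a1 a2 b33 b34 a5 a6
Rows 1 and 2 agree on F; apply F→B and equate their B entries.
Rows 1 and 3 agree on E; apply E→B, C and equate their B, C entries.
Row 1 is now all distinguished symbols — the join is lossless.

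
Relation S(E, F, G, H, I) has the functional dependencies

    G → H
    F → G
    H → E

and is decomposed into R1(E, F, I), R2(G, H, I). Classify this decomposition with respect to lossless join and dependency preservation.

lossy and not dependency-preserving

Lossless test: (I)⁺ = {I}, which is a superkey of neither fragment — lossy.
Dependency preservation: the restricted closure of {F} across the fragments never reaches {G}, so F → G cannot be enforced without a join — not preserved.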